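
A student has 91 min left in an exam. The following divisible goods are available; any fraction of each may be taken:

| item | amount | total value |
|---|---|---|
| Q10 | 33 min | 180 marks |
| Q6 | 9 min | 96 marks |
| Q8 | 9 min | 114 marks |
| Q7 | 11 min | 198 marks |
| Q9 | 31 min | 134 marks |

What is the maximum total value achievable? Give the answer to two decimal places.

713.35

Take in order of value per unit:
- Q7 (198/11 per unit): all 11 → value 198, running total 198.00
- Q8 (114/9 per unit): all 9 → value 114, running total 312.00
- Q6 (96/9 per unit): all 9 → value 96, running total 408.00
- Q10 (180/33 per unit): all 33 → value 180, running total 588.00
- Q9 (134/31 per unit): 29 of 31 → value 29×134/31 = 125.3548, running total 713.35
Total 713.35.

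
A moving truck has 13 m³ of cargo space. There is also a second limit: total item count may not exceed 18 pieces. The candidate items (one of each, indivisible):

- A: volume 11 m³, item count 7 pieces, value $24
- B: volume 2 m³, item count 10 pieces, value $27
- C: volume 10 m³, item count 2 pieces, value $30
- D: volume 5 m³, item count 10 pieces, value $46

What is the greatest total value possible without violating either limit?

$57

Feasible sets respecting both limits:
- B+C: volume 12, item count 12, value 57
- A+B: volume 13, item count 17, value 51
- D: volume 5, item count 10, value 46
- C: volume 10, item count 2, value 30
Best: $57.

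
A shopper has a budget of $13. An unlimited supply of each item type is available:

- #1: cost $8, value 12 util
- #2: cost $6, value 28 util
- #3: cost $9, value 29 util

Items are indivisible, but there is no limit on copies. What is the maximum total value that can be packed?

Best value-per-unit is #2 at 28/6, and filling with it alone uses cost 2×6=12. No mix of the others beats 2×28 = 56.

56 util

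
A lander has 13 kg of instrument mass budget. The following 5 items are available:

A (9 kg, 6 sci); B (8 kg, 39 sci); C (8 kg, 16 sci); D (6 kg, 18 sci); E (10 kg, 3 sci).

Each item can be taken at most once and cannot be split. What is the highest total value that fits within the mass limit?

39 sci

Check high-value combinations within 13 kg:
- B: mass 8, value 39
- D: mass 6, value 18
- C: mass 8, value 16
- A: mass 9, value 6
Best: 39 sci.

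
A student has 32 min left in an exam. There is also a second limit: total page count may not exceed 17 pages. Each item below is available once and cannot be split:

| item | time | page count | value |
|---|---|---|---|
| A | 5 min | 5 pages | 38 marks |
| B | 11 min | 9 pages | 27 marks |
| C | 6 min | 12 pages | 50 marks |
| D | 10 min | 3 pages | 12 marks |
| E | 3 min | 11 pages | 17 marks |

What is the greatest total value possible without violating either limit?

Feasible sets respecting both limits:
- A+C: time 11, page count 17, value 88
- A+B+D: time 26, page count 17, value 77
- A+B: time 16, page count 14, value 65
- C+D: time 16, page count 15, value 62
Best: 88 marks.

88 marks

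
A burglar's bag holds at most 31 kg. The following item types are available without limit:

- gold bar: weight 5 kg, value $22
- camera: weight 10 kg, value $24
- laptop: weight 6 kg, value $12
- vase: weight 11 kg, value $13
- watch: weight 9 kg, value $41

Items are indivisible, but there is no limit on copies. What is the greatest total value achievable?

Best value-per-unit is watch at 41/9; filling with it alone gives 3×41 = 123.
Optimal mix: 6×gold bar → weight 30, value 132.

$132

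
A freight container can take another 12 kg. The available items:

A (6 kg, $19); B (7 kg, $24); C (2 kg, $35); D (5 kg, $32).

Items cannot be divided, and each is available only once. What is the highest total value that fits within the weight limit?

$67

Check high-value combinations within 12 kg:
- C+D: weight 2+5=7, value 35+32=67
- B+C: weight 7+2=9, value 24+35=59
- B+D: weight 7+5=12, value 24+32=56
- A+C: weight 6+2=8, value 19+35=54
- A+D: weight 6+5=11, value 19+32=51
Best: $67.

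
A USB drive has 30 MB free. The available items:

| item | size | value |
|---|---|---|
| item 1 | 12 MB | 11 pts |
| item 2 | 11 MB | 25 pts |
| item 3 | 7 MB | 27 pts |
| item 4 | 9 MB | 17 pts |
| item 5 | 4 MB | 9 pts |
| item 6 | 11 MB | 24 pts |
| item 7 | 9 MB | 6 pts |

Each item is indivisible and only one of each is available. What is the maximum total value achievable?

Check high-value combinations within 30 MB:
- item 2+item 3+item 6: size 11+7+11=29, value 25+27+24=76
- item 2+item 3+item 4: size 11+7+9=27, value 25+27+17=69
- item 3+item 4+item 6: size 7+9+11=27, value 27+17+24=68
- item 1+item 2+item 3: size 12+11+7=30, value 11+25+27=63
Best: 76 pts.

76 pts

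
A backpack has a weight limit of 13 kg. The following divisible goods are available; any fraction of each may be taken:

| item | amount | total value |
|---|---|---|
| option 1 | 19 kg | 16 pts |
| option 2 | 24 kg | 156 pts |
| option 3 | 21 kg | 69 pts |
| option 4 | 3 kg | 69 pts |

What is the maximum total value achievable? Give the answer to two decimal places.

Take in order of value per unit:
- option 4 (69/3 per unit): all 3 → value 69, running total 69.00
- option 2 (156/24 per unit): 10 of 24 → value 10×156/24 = 65.0000, running total 134.00
Total 134.00.

134.00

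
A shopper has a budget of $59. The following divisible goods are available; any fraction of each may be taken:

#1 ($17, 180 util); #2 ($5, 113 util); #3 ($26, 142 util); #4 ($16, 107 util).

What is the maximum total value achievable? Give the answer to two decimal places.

Take in order of value per unit:
- #2 (113/5 per unit): all 5 → value 113, running total 113.00
- #1 (180/17 per unit): all 17 → value 180, running total 293.00
- #4 (107/16 per unit): all 16 → value 107, running total 400.00
- #3 (142/26 per unit): 21 of 26 → value 21×142/26 = 114.6923, running total 514.69
Total 514.69.

514.69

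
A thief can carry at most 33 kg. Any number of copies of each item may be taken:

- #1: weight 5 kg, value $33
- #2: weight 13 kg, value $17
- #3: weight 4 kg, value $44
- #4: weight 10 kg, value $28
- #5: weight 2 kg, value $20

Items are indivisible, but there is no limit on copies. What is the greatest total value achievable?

$352

Best value-per-unit is #3 at 44/4, and filling with it alone uses weight 8×4=32. No mix of the others beats 8×44 = 352.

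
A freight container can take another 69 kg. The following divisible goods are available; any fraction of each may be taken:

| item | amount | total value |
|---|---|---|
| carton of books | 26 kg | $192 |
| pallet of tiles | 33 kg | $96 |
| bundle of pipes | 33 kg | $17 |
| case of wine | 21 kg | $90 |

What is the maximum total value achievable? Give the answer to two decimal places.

Take in order of value per unit:
- carton of books (192/26 per unit): all 26 → value 192, running total 192.00
- case of wine (90/21 per unit): all 21 → value 90, running total 282.00
- pallet of tiles (96/33 per unit): 22 of 33 → value 22×96/33 = 64.0000, running total 346.00
Total 346.00.

346.00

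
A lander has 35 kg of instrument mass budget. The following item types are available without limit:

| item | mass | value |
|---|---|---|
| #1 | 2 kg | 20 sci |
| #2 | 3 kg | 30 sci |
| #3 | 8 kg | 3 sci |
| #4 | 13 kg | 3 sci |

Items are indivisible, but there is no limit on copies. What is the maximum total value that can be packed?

Best value-per-unit is #1 at 20/2; filling with it alone gives 17×20 = 340.
Optimal mix: 16×#1 + 1×#2 → mass 35, value 350.

350 sci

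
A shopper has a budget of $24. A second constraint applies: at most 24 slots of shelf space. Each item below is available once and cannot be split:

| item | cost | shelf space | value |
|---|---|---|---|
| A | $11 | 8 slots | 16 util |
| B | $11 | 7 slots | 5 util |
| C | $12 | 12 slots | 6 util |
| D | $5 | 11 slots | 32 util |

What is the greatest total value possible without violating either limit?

48 util

Feasible sets respecting both limits:
- A+D: cost 16, shelf space 19, value 48
- C+D: cost 17, shelf space 23, value 38
- B+D: cost 16, shelf space 18, value 37
- D: cost 5, shelf space 11, value 32
Best: 48 util.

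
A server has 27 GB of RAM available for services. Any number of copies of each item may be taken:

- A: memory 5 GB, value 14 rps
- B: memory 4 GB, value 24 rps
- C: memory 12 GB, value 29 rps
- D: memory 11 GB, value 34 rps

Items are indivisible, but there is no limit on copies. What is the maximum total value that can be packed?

Best value-per-unit is B at 24/4, and filling with it alone uses memory 6×4=24. No mix of the others beats 6×24 = 144.

144 rps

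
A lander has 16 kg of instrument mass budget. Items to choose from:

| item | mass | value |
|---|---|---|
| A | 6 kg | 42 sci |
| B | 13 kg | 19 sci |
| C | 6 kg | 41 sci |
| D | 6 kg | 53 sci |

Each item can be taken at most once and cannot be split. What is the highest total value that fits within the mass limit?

Check high-value combinations within 16 kg:
- A+D: mass 6+6=12, value 42+53=95
- C+D: mass 6+6=12, value 41+53=94
- A+C: mass 6+6=12, value 42+41=83
Best: 95 sci.

95 sci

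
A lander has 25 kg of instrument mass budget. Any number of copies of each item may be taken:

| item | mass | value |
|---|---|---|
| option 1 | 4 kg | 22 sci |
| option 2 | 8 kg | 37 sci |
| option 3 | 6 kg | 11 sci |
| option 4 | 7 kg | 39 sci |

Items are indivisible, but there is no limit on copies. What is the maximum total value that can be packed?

139 sci

Best value-per-unit is option 4 at 39/7; filling with it alone gives 3×39 = 117.
Optimal mix: 1×option 1 + 3×option 4 → mass 25, value 139.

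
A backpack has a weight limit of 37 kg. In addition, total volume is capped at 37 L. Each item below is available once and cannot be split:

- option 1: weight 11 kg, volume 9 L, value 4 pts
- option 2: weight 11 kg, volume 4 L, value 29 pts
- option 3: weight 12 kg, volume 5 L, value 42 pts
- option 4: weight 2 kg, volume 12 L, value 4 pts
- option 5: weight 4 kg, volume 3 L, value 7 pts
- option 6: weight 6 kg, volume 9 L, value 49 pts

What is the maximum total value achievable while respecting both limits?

131 pts

Feasible sets respecting both limits:
- option 2+option 3+option 4+option 5+option 6: weight 35, volume 33, value 131
- option 2+option 3+option 5+option 6: weight 33, volume 21, value 127
- option 2+option 3+option 4+option 6: weight 31, volume 30, value 124
Best: 131 pts.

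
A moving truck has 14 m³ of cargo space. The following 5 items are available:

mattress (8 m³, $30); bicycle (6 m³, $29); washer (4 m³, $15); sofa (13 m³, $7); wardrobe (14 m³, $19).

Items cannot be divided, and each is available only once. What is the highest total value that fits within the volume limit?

Check high-value combinations within 14 m³:
- mattress+bicycle: volume 8+6=14, value 30+29=59
- mattress+washer: volume 8+4=12, value 30+15=45
- bicycle+washer: volume 6+4=10, value 29+15=44
Best: $59.

$59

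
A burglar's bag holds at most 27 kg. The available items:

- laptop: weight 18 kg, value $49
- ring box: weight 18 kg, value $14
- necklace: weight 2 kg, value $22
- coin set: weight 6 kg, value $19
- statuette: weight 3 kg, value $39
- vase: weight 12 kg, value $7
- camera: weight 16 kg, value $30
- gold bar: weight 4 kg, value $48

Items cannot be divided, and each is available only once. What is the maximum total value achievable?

This is a 0/1 knapsack; check combinations near the capacity.
- laptop+necklace+statuette+gold bar: weight 18+2+3+4=27, value 49+22+39+48=158
- necklace+statuette+camera+gold bar: weight 2+3+16+4=25, value 22+39+30+48=139
- laptop+statuette+gold bar: weight 18+3+4=25, value 49+39+48=136
- necklace+coin set+statuette+vase+gold bar: weight 2+6+3+12+4=27, value 22+19+39+7+48=135
- necklace+coin set+statuette+gold bar: weight 2+6+3+4=15, value 22+19+39+48=128
Best: $158.

$158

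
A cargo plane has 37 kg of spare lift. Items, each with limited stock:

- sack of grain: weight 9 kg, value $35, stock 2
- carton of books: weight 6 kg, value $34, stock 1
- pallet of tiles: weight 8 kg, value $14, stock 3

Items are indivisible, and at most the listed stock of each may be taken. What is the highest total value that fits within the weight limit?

$118

Best selections within weight 37 and stock limits:
- 2×sack of grain + 1×carton of books + 1×pallet of tiles: weight 32, value 118
- 2×sack of grain + 1×carton of books: weight 24, value 104
Best: $118.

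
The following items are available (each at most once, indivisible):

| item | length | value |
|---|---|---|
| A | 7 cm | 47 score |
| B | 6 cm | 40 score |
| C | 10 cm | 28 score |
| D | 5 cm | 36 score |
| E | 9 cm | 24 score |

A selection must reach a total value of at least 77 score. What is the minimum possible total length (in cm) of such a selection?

12

Subsets with value ≥ 77, sorted by total length:
- A+D: length 12, value 83
- A+B: length 13, value 87
- A+B+D: length 18, value 123
- B+D+E: length 20, value 100
Minimum length: 12 cm.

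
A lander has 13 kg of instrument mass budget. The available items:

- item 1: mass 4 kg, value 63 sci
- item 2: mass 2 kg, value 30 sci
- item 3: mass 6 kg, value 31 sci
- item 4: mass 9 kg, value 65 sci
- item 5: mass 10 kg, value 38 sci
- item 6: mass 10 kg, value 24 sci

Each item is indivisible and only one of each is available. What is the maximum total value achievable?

This is a 0/1 knapsack; check combinations near the capacity.
- item 1+item 4: mass 4+9=13, value 63+65=128
- item 1+item 2+item 3: mass 4+2+6=12, value 63+30+31=124
- item 2+item 4: mass 2+9=11, value 30+65=95
Best: 128 sci.

128 sci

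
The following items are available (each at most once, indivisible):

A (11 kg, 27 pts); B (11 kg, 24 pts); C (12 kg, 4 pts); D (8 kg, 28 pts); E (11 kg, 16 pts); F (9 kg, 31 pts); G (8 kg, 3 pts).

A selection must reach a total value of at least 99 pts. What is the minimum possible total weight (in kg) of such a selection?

Subsets with value ≥ 99, sorted by total weight:
- A+B+D+F: weight 39, value 110
- A+D+E+F: weight 39, value 102
Minimum weight: 39 kg.

39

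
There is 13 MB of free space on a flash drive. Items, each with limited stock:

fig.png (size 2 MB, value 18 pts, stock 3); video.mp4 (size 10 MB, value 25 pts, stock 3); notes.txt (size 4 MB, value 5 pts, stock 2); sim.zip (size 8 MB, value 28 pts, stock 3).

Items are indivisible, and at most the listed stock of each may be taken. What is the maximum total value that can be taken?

Best selections within size 13 and stock limits:
- 2×fig.png + 1×sim.zip: size 12, value 64
- 3×fig.png + 1×notes.txt: size 10, value 59
Best: 64 pts.

64 pts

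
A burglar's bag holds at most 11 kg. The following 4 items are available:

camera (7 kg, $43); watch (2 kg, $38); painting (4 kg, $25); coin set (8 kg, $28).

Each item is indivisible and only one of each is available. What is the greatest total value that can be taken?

Check high-value combinations within 11 kg:
- camera+watch: weight 7+2=9, value 43+38=81
- camera+painting: weight 7+4=11, value 43+25=68
- watch+coin set: weight 2+8=10, value 38+28=66
- watch+painting: weight 2+4=6, value 38+25=63
Best: $81.

$81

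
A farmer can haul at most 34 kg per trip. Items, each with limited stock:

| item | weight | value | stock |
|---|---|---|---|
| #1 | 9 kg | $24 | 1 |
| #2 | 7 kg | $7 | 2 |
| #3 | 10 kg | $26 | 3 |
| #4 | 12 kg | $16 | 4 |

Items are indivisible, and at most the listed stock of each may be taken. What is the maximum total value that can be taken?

Top feasible selections:
- 3×#3: weight 30, value 78
- 1×#1 + 2×#3: weight 29, value 76
- 2×#3 + 1×#4: weight 32, value 68
Best: $78.

$78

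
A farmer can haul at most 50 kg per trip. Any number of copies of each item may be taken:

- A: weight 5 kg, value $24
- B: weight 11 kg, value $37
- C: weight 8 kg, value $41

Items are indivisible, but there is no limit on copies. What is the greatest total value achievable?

$253

Best value-per-unit is C at 41/8; filling with it alone gives 6×41 = 246.
Optimal mix: 2×A + 5×C → weight 50, value 253.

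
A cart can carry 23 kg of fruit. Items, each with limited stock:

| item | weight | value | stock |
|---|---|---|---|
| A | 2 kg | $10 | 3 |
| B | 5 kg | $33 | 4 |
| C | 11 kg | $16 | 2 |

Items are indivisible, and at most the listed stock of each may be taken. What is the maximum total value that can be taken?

$142

Top feasible selections:
- 1×A + 4×B: weight 22, value 142
- 4×B: weight 20, value 132
- 3×A + 3×B: weight 21, value 129
Best: $142.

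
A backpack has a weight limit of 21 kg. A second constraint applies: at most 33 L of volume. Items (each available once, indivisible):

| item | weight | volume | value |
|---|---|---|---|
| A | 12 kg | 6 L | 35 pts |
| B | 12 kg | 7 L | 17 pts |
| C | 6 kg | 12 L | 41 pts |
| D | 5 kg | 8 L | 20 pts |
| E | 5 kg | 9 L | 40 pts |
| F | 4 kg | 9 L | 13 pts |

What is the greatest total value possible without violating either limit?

101 pts

Feasible sets respecting both limits:
- C+D+E: weight 16, volume 29, value 101
- C+E+F: weight 15, volume 30, value 94
- A+E+F: weight 21, volume 24, value 88
Best: 101 pts.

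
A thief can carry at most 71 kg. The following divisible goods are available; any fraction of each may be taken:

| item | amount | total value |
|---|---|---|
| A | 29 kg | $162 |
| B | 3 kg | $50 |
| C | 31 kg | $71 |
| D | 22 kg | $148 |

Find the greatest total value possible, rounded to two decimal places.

398.94

Take in order of value per unit:
- B (50/3 per unit): all 3 → value 50, running total 50.00
- D (148/22 per unit): all 22 → value 148, running total 198.00
- A (162/29 per unit): all 29 → value 162, running total 360.00
- C (71/31 per unit): 17 of 31 → value 17×71/31 = 38.9355, running total 398.94
Total 398.94.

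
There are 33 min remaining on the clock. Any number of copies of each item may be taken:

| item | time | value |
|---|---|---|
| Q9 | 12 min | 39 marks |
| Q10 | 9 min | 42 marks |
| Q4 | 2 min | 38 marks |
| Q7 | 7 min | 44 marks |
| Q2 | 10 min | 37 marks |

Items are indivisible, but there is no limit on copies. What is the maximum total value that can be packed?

Best value-per-unit is Q4 at 38/2, and filling with it alone uses time 16×2=32. No mix of the others beats 16×38 = 608.

608 marks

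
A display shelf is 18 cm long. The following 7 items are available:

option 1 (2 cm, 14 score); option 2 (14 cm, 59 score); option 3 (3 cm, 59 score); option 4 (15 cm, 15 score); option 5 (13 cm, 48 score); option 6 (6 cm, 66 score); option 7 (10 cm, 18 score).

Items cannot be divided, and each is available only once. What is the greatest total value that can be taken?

Check high-value combinations within 18 cm:
- option 1+option 3+option 6: length 2+3+6=11, value 14+59+66=139
- option 3+option 6: length 3+6=9, value 59+66=125
- option 1+option 3+option 5: length 2+3+13=18, value 14+59+48=121
- option 2+option 3: length 14+3=17, value 59+59=118
- option 3+option 5: length 3+13=16, value 59+48=107
Best: 139 score.

139 score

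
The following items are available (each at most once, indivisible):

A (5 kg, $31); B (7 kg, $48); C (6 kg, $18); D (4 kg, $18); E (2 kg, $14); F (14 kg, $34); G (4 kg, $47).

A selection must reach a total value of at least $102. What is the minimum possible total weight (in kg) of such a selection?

13

Subsets with value ≥ 102, sorted by total weight:
- B+E+G: weight 13, value 109
- B+D+G: weight 15, value 113
- A+D+E+G: weight 15, value 110
- A+B+G: weight 16, value 126
Minimum weight: 13 kg.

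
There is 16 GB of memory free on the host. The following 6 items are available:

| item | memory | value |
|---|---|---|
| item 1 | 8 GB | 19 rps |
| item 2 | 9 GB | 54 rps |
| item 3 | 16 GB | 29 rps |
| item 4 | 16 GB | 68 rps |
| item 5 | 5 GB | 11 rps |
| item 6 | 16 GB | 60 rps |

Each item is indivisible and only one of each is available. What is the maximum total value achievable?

Check high-value combinations within 16 GB:
- item 4: memory 16, value 68
- item 2+item 5: memory 9+5=14, value 54+11=65
- item 6: memory 16, value 60
- item 2: memory 9, value 54
Best: 68 rps.

68 rps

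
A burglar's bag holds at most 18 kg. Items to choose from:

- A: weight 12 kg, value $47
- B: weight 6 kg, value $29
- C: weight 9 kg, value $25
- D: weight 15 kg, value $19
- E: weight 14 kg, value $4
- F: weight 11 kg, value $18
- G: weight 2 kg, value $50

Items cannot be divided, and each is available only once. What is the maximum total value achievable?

Check high-value combinations within 18 kg:
- B+C+G: weight 6+9+2=17, value 29+25+50=104
- A+G: weight 12+2=14, value 47+50=97
- B+G: weight 6+2=8, value 29+50=79
- A+B: weight 12+6=18, value 47+29=76
- C+G: weight 9+2=11, value 25+50=75
Best: $104.

$104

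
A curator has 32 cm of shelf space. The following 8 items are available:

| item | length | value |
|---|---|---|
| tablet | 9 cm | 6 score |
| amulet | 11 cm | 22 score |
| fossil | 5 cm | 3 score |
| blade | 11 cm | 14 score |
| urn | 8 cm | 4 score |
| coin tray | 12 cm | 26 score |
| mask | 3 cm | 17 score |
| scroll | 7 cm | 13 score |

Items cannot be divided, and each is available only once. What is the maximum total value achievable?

Check high-value combinations within 32 cm:
- amulet+fossil+coin tray+mask: length 11+5+12+3=31, value 22+3+26+17=68
- amulet+blade+mask+scroll: length 11+11+3+7=32, value 22+14+17+13=66
- amulet+coin tray+mask: length 11+12+3=26, value 22+26+17=65
Best: 68 score.

68 score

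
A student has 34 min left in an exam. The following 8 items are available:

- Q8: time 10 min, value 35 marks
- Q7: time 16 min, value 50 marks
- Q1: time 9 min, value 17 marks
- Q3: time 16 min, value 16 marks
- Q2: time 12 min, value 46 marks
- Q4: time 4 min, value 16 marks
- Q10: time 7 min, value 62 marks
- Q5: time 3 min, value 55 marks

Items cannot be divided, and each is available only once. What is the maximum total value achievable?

This is a 0/1 knapsack; check combinations near the capacity.
- Q8+Q2+Q10+Q5: time 10+12+7+3=32, value 35+46+62+55=198
- Q8+Q1+Q4+Q10+Q5: time 10+9+4+7+3=33, value 35+17+16+62+55=185
- Q7+Q4+Q10+Q5: time 16+4+7+3=30, value 50+16+62+55=183
Best: 198 marks.

198 marks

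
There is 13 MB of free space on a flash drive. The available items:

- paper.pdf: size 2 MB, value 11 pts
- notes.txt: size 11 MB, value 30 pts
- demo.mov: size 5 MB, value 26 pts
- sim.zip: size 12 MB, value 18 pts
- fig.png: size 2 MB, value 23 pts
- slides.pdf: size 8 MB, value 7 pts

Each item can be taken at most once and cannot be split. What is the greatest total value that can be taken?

60 pts

Check high-value combinations within 13 MB:
- paper.pdf+demo.mov+fig.png: size 2+5+2=9, value 11+26+23=60
- notes.txt+fig.png: size 11+2=13, value 30+23=53
- demo.mov+fig.png: size 5+2=7, value 26+23=49
- paper.pdf+fig.png+slides.pdf: size 2+2+8=12, value 11+23+7=41
Best: 60 pts.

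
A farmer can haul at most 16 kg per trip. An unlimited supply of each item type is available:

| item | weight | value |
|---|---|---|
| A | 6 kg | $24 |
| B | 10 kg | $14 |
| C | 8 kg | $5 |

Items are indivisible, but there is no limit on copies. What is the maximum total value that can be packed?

$48

Best value-per-unit is A at 24/6, and filling with it alone uses weight 2×6=12. No mix of the others beats 2×24 = 48.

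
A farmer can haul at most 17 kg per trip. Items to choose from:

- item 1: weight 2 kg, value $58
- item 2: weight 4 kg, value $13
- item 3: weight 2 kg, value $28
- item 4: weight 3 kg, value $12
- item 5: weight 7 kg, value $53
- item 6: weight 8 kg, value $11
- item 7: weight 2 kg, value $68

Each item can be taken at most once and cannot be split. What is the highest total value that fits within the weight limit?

Check high-value combinations within 17 kg:
- item 1+item 2+item 3+item 5+item 7: weight 2+4+2+7+2=17, value 58+13+28+53+68=220
- item 1+item 3+item 4+item 5+item 7: weight 2+2+3+7+2=16, value 58+28+12+53+68=219
- item 1+item 3+item 5+item 7: weight 2+2+7+2=13, value 58+28+53+68=207
Best: $220.

$220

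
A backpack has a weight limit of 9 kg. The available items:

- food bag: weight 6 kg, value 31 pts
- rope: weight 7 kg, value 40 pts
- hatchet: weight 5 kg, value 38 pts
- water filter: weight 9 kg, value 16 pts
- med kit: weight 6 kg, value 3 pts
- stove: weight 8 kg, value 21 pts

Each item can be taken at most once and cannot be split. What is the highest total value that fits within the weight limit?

40 pts

This is a 0/1 knapsack; check combinations near the capacity.
- rope: weight 7, value 40
- hatchet: weight 5, value 38
- food bag: weight 6, value 31
- stove: weight 8, value 21
Best: 40 pts.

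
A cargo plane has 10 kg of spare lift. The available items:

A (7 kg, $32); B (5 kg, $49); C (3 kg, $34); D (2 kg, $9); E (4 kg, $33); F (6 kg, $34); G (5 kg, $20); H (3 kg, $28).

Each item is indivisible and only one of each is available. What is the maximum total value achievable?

Check high-value combinations within 10 kg:
- C+E+H: weight 3+4+3=10, value 34+33+28=95
- B+C+D: weight 5+3+2=10, value 49+34+9=92
- B+D+H: weight 5+2+3=10, value 49+9+28=86
- B+C: weight 5+3=8, value 49+34=83
Best: $95.

$95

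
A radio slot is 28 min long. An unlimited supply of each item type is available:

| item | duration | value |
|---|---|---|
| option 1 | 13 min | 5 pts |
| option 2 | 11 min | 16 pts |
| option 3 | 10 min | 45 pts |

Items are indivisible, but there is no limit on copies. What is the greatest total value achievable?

Best value-per-unit is option 3 at 45/10, and filling with it alone uses duration 2×10=20. No mix of the others beats 2×45 = 90.

90 pts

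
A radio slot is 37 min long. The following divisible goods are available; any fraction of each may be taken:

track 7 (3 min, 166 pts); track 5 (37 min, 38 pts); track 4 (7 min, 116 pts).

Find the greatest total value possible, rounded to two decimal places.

309.73

Take in order of value per unit:
- track 7 (166/3 per unit): all 3 → value 166, running total 166.00
- track 4 (116/7 per unit): all 7 → value 116, running total 282.00
- track 5 (38/37 per unit): 27 of 37 → value 27×38/37 = 27.7297, running total 309.73
Total 309.73.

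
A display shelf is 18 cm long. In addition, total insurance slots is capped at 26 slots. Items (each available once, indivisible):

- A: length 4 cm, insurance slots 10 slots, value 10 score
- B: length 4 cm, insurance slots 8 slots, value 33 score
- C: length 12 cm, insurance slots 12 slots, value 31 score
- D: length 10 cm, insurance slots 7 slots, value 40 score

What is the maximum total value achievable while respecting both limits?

83 score

Feasible sets respecting both limits:
- A+B+D: length 18, insurance slots 25, value 83
- B+D: length 14, insurance slots 15, value 73
- B+C: length 16, insurance slots 20, value 64
Best: 83 score.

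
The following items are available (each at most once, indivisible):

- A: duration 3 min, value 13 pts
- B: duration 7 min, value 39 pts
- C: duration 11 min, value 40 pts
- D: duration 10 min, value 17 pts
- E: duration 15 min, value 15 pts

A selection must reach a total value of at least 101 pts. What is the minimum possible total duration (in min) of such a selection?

Subsets with value ≥ 101, sorted by total duration:
- A+B+C+D: duration 31, value 109
- A+B+C+E: duration 36, value 107
- B+C+D+E: duration 43, value 111
- A+B+C+D+E: duration 46, value 124
Minimum duration: 31 min.

31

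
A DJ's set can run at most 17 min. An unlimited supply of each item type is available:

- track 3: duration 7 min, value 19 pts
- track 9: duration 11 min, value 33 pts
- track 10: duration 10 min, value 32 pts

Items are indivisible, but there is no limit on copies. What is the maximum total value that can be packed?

51 pts

Best value-per-unit is track 10 at 32/10; filling with it alone gives 1×32 = 32.
Optimal mix: 1×track 3 + 1×track 10 → duration 17, value 51.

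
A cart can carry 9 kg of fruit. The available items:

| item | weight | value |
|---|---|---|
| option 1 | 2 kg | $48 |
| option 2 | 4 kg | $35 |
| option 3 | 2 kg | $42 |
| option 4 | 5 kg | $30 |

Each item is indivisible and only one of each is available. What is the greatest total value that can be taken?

$125

This is a 0/1 knapsack; check combinations near the capacity.
- option 1+option 2+option 3: weight 2+4+2=8, value 48+35+42=125
- option 1+option 3+option 4: weight 2+2+5=9, value 48+42+30=120
- option 1+option 3: weight 2+2=4, value 48+42=90
- option 1+option 2: weight 2+4=6, value 48+35=83
- option 1+option 4: weight 2+5=7, value 48+30=78
Best: $125.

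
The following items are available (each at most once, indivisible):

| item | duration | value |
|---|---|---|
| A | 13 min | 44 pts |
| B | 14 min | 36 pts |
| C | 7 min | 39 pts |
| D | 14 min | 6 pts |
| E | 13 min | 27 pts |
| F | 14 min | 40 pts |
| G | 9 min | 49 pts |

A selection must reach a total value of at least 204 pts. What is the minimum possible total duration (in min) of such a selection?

Subsets with value ≥ 204, sorted by total duration:
- A+B+C+F+G: duration 57, value 208
- A+B+C+E+F+G: duration 70, value 235
- A+C+D+E+F+G: duration 70, value 205
Minimum duration: 57 min.

57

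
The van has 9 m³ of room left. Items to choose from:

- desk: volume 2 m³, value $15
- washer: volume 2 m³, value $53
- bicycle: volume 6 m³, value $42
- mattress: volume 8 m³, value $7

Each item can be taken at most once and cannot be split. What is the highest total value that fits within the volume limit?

Check high-value combinations within 9 m³:
- washer+bicycle: volume 2+6=8, value 53+42=95
- desk+washer: volume 2+2=4, value 15+53=68
- desk+bicycle: volume 2+6=8, value 15+42=57
- washer: volume 2, value 53
Best: $95.

$95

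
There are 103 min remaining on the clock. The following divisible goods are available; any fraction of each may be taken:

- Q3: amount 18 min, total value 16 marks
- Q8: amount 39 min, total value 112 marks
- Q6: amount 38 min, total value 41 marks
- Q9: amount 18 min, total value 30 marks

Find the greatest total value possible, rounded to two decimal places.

190.11

Take in order of value per unit:
- Q8 (112/39 per unit): all 39 → value 112, running total 112.00
- Q9 (30/18 per unit): all 18 → value 30, running total 142.00
- Q6 (41/38 per unit): all 38 → value 41, running total 183.00
- Q3 (16/18 per unit): 8 of 18 → value 8×16/18 = 7.1111, running total 190.11
Total 190.11.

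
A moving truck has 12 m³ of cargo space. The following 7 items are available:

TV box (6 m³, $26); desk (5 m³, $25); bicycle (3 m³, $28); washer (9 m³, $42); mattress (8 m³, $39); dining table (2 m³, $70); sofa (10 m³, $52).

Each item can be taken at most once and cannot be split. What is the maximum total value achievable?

$124

Check high-value combinations within 12 m³:
- TV box+bicycle+dining table: volume 6+3+2=11, value 26+28+70=124
- desk+bicycle+dining table: volume 5+3+2=10, value 25+28+70=123
- dining table+sofa: volume 2+10=12, value 70+52=122
- washer+dining table: volume 9+2=11, value 42+70=112
- mattress+dining table: volume 8+2=10, value 39+70=109
Best: $124.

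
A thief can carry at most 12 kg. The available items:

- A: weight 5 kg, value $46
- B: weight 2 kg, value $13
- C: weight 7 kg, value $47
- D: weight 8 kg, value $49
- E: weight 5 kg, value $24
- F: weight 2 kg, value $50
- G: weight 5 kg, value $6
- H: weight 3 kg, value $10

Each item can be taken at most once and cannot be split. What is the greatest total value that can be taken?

$120

This is a 0/1 knapsack; check combinations near the capacity.
- A+E+F: weight 5+5+2=12, value 46+24+50=120
- A+B+F+H: weight 5+2+2+3=12, value 46+13+50+10=119
- B+D+F: weight 2+8+2=12, value 13+49+50=112
Best: $120.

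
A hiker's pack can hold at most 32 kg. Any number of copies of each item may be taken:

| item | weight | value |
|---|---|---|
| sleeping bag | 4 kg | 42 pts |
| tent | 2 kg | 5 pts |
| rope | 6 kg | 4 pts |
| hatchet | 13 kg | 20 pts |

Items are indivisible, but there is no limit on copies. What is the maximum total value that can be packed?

Best value-per-unit is sleeping bag at 42/4, and filling with it alone uses weight 8×4=32. No mix of the others beats 8×42 = 336.

336 pts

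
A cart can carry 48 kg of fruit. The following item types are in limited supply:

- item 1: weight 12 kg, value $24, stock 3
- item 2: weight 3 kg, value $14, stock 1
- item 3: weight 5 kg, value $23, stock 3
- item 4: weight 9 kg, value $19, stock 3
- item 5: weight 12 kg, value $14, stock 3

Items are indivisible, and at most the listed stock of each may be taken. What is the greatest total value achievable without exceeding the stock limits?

$145

Best selections within weight 48 and stock limits:
- 1×item 1 + 1×item 2 + 3×item 3 + 2×item 4: weight 48, value 145
- 1×item 2 + 3×item 3 + 3×item 4: weight 45, value 140
- 2×item 1 + 3×item 3 + 1×item 4: weight 48, value 136
Best: $145.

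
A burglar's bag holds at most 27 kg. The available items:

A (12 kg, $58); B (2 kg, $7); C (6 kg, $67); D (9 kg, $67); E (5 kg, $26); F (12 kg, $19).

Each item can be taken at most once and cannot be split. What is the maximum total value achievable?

$192

Check high-value combinations within 27 kg:
- A+C+D: weight 12+6+9=27, value 58+67+67=192
- B+C+D+E: weight 2+6+9+5=22, value 7+67+67+26=167
- C+D+E: weight 6+9+5=20, value 67+67+26=160
- A+B+C+E: weight 12+2+6+5=25, value 58+7+67+26=158
- C+D+F: weight 6+9+12=27, value 67+67+19=153
Best: $192.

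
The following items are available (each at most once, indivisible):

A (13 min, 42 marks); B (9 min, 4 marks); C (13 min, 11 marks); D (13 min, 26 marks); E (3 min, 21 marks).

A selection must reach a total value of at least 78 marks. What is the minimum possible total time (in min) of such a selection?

Subsets with value ≥ 78, sorted by total time:
- A+D+E: time 29, value 89
- A+B+D+E: time 38, value 93
- A+B+C+E: time 38, value 78
Minimum time: 29 min.

29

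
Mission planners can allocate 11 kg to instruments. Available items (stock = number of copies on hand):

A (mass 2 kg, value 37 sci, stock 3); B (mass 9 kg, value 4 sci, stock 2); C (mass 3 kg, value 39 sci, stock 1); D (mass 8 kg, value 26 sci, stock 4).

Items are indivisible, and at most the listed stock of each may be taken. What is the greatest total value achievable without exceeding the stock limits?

150 sci

Top feasible selections:
- 3×A + 1×C: mass 9, value 150
- 2×A + 1×C: mass 7, value 113
- 3×A: mass 6, value 111
- 1×A + 1×C: mass 5, value 76
Best: 150 sci.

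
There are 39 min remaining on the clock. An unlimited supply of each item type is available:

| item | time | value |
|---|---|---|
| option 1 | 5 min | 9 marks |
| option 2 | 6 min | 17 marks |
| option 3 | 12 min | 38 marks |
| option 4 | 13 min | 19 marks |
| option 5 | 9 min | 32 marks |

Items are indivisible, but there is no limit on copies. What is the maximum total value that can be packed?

134 marks

Best value-per-unit is option 5 at 32/9; filling with it alone gives 4×32 = 128.
Optimal mix: 1×option 3 + 3×option 5 → time 39, value 134.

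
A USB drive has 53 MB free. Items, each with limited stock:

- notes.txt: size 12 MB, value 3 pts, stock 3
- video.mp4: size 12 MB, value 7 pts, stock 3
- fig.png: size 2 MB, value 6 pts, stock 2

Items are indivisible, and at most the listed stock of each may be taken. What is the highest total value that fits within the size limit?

Top feasible selections:
- 1×notes.txt + 3×video.mp4 + 2×fig.png: size 52, value 36
- 3×video.mp4 + 2×fig.png: size 40, value 33
- 2×notes.txt + 2×video.mp4 + 2×fig.png: size 52, value 32
- 1×notes.txt + 3×video.mp4 + 1×fig.png: size 50, value 30
Best: 36 pts.

36 pts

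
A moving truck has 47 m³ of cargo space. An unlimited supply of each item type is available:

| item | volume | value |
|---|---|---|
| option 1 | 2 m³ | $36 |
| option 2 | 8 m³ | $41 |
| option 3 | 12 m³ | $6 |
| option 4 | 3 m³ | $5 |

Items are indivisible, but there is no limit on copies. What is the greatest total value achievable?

Best value-per-unit is option 1 at 36/2, and filling with it alone uses volume 23×2=46. No mix of the others beats 23×36 = 828.

$828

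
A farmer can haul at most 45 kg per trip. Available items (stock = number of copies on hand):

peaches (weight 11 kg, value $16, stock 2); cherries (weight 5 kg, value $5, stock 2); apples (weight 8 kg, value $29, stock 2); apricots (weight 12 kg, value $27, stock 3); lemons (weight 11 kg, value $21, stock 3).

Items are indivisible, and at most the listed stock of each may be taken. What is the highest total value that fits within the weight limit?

$117

Top feasible selections:
- 1×cherries + 2×apples + 2×apricots: weight 45, value 117
- 2×apples + 2×apricots: weight 40, value 112
- 1×cherries + 2×apples + 1×apricots + 1×lemons: weight 44, value 111
- 1×apples + 3×apricots: weight 44, value 110
Best: $117.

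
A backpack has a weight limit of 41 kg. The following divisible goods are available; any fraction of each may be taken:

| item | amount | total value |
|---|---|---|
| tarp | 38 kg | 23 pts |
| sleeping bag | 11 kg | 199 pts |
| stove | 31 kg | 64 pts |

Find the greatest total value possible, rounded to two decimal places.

260.94

Take in order of value per unit:
- sleeping bag (199/11 per unit): all 11 → value 199, running total 199.00
- stove (64/31 per unit): 30 of 31 → value 30×64/31 = 61.9355, running total 260.94
Total 260.94.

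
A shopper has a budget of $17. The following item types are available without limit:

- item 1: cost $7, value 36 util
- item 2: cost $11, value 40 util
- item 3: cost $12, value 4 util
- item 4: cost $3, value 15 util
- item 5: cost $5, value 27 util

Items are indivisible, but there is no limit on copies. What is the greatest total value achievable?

90 util

Best value-per-unit is item 5 at 27/5; filling with it alone gives 3×27 = 81.
Optimal mix: 1×item 1 + 2×item 5 → cost 17, value 90.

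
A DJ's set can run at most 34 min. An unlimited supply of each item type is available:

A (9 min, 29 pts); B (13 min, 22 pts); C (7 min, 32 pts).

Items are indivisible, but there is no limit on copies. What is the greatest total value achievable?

Best value-per-unit is C at 32/7, and filling with it alone uses duration 4×7=28. No mix of the others beats 4×32 = 128.

128 pts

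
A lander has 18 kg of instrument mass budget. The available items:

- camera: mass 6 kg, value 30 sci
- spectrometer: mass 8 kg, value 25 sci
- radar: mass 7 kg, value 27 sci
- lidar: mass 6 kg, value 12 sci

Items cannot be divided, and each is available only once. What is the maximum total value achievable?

Check high-value combinations within 18 kg:
- camera+radar: mass 6+7=13, value 30+27=57
- camera+spectrometer: mass 6+8=14, value 30+25=55
- spectrometer+radar: mass 8+7=15, value 25+27=52
- camera+lidar: mass 6+6=12, value 30+12=42
Best: 57 sci.

57 sci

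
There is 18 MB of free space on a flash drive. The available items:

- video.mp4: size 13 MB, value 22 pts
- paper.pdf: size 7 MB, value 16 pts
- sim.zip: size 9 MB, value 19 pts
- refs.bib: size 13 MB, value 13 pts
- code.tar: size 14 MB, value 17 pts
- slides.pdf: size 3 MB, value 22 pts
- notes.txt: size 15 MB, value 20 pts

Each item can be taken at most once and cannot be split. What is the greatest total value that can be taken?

44 pts

Check high-value combinations within 18 MB:
- video.mp4+slides.pdf: size 13+3=16, value 22+22=44
- slides.pdf+notes.txt: size 3+15=18, value 22+20=42
- sim.zip+slides.pdf: size 9+3=12, value 19+22=41
- code.tar+slides.pdf: size 14+3=17, value 17+22=39
- paper.pdf+slides.pdf: size 7+3=10, value 16+22=38
Best: 44 pts.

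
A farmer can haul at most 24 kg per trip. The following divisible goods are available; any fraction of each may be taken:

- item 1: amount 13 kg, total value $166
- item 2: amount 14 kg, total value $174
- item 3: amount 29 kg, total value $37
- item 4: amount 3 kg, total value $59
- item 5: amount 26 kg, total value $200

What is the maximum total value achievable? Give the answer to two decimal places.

Take in order of value per unit:
- item 4 (59/3 per unit): all 3 → value 59, running total 59.00
- item 1 (166/13 per unit): all 13 → value 166, running total 225.00
- item 2 (174/14 per unit): 8 of 14 → value 8×174/14 = 99.4286, running total 324.43
Total 324.43.

324.43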